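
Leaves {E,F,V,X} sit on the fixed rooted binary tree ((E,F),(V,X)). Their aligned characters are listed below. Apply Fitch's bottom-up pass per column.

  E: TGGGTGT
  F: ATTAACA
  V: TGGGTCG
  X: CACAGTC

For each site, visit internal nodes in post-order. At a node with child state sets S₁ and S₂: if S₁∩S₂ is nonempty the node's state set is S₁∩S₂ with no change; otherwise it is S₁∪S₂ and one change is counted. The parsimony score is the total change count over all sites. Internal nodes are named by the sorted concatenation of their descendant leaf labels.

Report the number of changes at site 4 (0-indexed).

2

site 0, node EF: E={T} ∪ F={A} → {A,T} (+1)
site 0, node VX: V={T} ∪ X={C} → {C,T} (+1)
site 0, node EFVX: EF={A,T} ∩ VX={C,T} → {T} (+0)
site 1, node EF: E={G} ∪ F={T} → {G,T} (+1)
site 1, node VX: V={G} ∪ X={A} → {A,G} (+1)
site 1, node EFVX: EF={G,T} ∩ VX={A,G} → {G} (+0)
site 2, node EF: E={G} ∪ F={T} → {G,T} (+1)
site 2, node VX: V={G} ∪ X={C} → {C,G} (+1)
site 2, node EFVX: EF={G,T} ∩ VX={C,G} → {G} (+0)
site 3, node EF: E={G} ∪ F={A} → {A,G} (+1)
site 3, node VX: V={G} ∪ X={A} → {A,G} (+1)
site 3, node EFVX: EF={A,G} ∩ VX={A,G} → {A,G} (+0)
site 4, node EF: E={T} ∪ F={A} → {A,T} (+1)
site 4, node VX: V={T} ∪ X={G} → {G,T} (+1)
site 4, node EFVX: EF={A,T} ∩ VX={G,T} → {T} (+0)
site 5, node EF: E={G} ∪ F={C} → {C,G} (+1)
site 5, node VX: V={C} ∪ X={T} → {C,T} (+1)
site 5, node EFVX: EF={C,G} ∩ VX={C,T} → {C} (+0)
site 6, node EF: E={T} ∪ F={A} → {A,T} (+1)
site 6, node VX: V={G} ∪ X={C} → {C,G} (+1)
site 6, node EFVX: EF={A,T} ∪ VX={C,G} → {A,C,G,T} (+1)
per-site changes: [2, 2, 2, 2, 2, 2, 3]; total = 15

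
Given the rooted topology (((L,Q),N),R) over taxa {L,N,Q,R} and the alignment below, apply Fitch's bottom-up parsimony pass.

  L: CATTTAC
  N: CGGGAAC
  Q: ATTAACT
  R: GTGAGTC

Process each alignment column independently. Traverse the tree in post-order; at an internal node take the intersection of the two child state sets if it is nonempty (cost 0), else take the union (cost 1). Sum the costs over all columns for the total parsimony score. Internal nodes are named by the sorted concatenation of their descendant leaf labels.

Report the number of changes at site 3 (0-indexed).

LQ@0: {C} ∪ {A} = {A,C} (union, +1)
LNQ@0: {A,C} ∩ {C} = {C} (intersection, +0)
LNQR@0: {C} ∪ {G} = {C,G} (union, +1)
LQ@1: {A} ∪ {T} = {A,T} (union, +1)
LNQ@1: {A,T} ∪ {G} = {A,G,T} (union, +1)
LNQR@1: {A,G,T} ∩ {T} = {T} (intersection, +0)
LQ@2: {T} ∩ {T} = {T} (intersection, +0)
LNQ@2: {T} ∪ {G} = {G,T} (union, +1)
LNQR@2: {G,T} ∩ {G} = {G} (intersection, +0)
LQ@3: {T} ∪ {A} = {A,T} (union, +1)
LNQ@3: {A,T} ∪ {G} = {A,G,T} (union, +1)
LNQR@3: {A,G,T} ∩ {A} = {A} (intersection, +0)
LQ@4: {T} ∪ {A} = {A,T} (union, +1)
LNQ@4: {A,T} ∩ {A} = {A} (intersection, +0)
LNQR@4: {A} ∪ {G} = {A,G} (union, +1)
LQ@5: {A} ∪ {C} = {A,C} (union, +1)
LNQ@5: {A,C} ∩ {A} = {A} (intersection, +0)
LNQR@5: {A} ∪ {T} = {A,T} (union, +1)
LQ@6: {C} ∪ {T} = {C,T} (union, +1)
LNQ@6: {C,T} ∩ {C} = {C} (intersection, +0)
LNQR@6: {C} ∩ {C} = {C} (intersection, +0)
per-site changes: [2, 2, 1, 2, 2, 2, 1]; total = 12

2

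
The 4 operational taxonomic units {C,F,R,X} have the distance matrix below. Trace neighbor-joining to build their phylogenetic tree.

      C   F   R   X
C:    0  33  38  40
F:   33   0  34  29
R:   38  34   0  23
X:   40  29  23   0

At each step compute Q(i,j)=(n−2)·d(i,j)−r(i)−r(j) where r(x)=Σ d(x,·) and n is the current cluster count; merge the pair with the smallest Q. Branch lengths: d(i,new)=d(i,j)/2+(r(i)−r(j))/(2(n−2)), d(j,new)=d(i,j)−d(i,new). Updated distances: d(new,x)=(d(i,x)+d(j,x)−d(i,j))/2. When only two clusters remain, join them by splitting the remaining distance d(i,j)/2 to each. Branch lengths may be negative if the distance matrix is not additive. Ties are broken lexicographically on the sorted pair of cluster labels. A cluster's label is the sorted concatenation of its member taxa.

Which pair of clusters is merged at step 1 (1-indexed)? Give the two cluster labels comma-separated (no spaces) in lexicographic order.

C,F

step 1: merge (C,F) at d=33, Q=-141; branch lengths C→81/4, F→51/4; new cluster CF
  updated: d(CF,R)=39/2, d(CF,X)=18
step 2: merge (CF,R) at d=39/2, Q=-121/2; branch lengths CF→29/4, R→49/4; new cluster CFR
  updated: d(CFR,X)=43/4
step 3: merge (CFR,X) at d=43/4; branch lengths CFR→43/8, X→43/8; new cluster CFRX
final tree: (((C:81/4,F:51/4):29/4,R:49/4):43/8,X:43/8)
total length: 253/4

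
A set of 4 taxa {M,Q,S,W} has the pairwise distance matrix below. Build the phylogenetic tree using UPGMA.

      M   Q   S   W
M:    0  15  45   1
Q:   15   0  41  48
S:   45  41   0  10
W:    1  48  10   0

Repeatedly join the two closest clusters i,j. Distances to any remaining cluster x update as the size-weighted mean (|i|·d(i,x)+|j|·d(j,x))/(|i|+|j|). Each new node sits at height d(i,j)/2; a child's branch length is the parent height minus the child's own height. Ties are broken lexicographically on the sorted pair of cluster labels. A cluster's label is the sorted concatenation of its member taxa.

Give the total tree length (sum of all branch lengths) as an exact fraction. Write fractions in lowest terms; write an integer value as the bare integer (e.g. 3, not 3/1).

587/12

step 1: merge (M,W) at d=1; branch lengths M→1/2, W→1/2; new cluster MW
  updated: d(MW,Q)=63/2, d(MW,S)=55/2
step 2: merge (MW,S) at d=55/2; branch lengths MW→53/4, S→55/4; new cluster MSW
  updated: d(MSW,Q)=104/3
step 3: merge (MSW,Q) at d=104/3; branch lengths MSW→43/12, Q→52/3; new cluster MQSW
final tree: (((M:1/2,W:1/2):53/4,S:55/4):43/12,Q:52/3)
total length: 587/12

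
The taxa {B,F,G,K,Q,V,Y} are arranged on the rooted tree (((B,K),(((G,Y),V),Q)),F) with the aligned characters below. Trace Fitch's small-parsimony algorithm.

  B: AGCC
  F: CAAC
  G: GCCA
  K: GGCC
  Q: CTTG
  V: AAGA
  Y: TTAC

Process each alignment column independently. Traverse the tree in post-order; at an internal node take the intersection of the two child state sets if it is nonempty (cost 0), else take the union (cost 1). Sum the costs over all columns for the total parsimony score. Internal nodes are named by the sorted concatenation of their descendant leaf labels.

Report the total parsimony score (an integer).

16

BK@0: {A} ∪ {G} = {A,G} (union, +1)
GY@0: {G} ∪ {T} = {G,T} (union, +1)
GVY@0: {G,T} ∪ {A} = {A,G,T} (union, +1)
GQVY@0: {A,G,T} ∪ {C} = {A,C,G,T} (union, +1)
BGKQVY@0: {A,G} ∩ {A,C,G,T} = {A,G} (intersection, +0)
BFGKQVY@0: {A,G} ∪ {C} = {A,C,G} (union, +1)
BK@1: {G} ∩ {G} = {G} (intersection, +0)
GY@1: {C} ∪ {T} = {C,T} (union, +1)
GVY@1: {C,T} ∪ {A} = {A,C,T} (union, +1)
GQVY@1: {A,C,T} ∩ {T} = {T} (intersection, +0)
BGKQVY@1: {G} ∪ {T} = {G,T} (union, +1)
BFGKQVY@1: {G,T} ∪ {A} = {A,G,T} (union, +1)
BK@2: {C} ∩ {C} = {C} (intersection, +0)
GY@2: {C} ∪ {A} = {A,C} (union, +1)
GVY@2: {A,C} ∪ {G} = {A,C,G} (union, +1)
GQVY@2: {A,C,G} ∪ {T} = {A,C,G,T} (union, +1)
BGKQVY@2: {C} ∩ {A,C,G,T} = {C} (intersection, +0)
BFGKQVY@2: {C} ∪ {A} = {A,C} (union, +1)
BK@3: {C} ∩ {C} = {C} (intersection, +0)
GY@3: {A} ∪ {C} = {A,C} (union, +1)
GVY@3: {A,C} ∩ {A} = {A} (intersection, +0)
GQVY@3: {A} ∪ {G} = {A,G} (union, +1)
BGKQVY@3: {C} ∪ {A,G} = {A,C,G} (union, +1)
BFGKQVY@3: {A,C,G} ∩ {C} = {C} (intersection, +0)
per-site changes: [5, 4, 4, 3]; total = 16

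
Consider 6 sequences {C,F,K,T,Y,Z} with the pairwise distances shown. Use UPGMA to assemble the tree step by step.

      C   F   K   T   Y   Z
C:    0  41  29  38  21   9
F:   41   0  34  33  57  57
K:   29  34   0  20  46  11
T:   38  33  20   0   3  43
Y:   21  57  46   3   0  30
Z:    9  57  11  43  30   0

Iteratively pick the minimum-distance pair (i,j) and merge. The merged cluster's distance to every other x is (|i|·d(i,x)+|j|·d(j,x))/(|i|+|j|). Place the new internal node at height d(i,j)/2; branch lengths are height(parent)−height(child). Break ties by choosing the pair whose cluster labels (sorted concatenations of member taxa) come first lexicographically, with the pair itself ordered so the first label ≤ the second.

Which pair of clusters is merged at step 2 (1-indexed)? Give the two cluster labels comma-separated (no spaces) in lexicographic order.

1. join T+Y (d=3) ⇒ TY; edges |T|=3/2, |Y|=3/2
  updated: d(C,TY)=59/2, d(F,TY)=45, d(K,TY)=33, d(TY,Z)=73/2
2. join C+Z (d=9) ⇒ CZ; edges |C|=9/2, |Z|=9/2
  updated: d(CZ,F)=49, d(CZ,K)=20, d(CZ,TY)=33
3. join CZ+K (d=20) ⇒ CKZ; edges |CZ|=11/2, |K|=10
  updated: d(CKZ,F)=44, d(CKZ,TY)=33
4. join CKZ+TY (d=33) ⇒ CKTYZ; edges |CKZ|=13/2, |TY|=15
  updated: d(CKTYZ,F)=222/5
5. join CKTYZ+F (d=222/5) ⇒ CFKTYZ; edges |CKTYZ|=57/10, |F|=111/5
final tree: ((((C:9/2,Z:9/2):11/2,K:10):13/2,(T:3/2,Y:3/2):15):57/10,F:111/5)
total length: 769/10

C,Z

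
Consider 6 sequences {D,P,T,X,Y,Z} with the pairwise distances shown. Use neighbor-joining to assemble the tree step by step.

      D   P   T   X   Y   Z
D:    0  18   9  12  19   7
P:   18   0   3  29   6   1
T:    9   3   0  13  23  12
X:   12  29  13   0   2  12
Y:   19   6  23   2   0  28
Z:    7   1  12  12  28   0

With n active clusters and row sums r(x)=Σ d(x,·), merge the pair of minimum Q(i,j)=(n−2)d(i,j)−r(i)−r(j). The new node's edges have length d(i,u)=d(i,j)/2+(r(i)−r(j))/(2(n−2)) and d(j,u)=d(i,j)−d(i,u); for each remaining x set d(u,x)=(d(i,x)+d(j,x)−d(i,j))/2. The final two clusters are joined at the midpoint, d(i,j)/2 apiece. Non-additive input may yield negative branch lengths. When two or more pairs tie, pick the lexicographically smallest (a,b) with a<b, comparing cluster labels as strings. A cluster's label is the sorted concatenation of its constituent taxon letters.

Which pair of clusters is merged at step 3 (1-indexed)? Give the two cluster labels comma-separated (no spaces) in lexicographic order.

iteration 1: select X,Y (d=2, Q=-138); attach at lengths (-1/4, 9/4); label the merged cluster XY
  updated: d(D,XY)=29/2, d(P,XY)=33/2, d(T,XY)=17, d(XY,Z)=19
iteration 2: select P,Z (d=1, Q=-149/2); attach at lengths (5/12, 7/12); label the merged cluster PZ
  updated: d(D,PZ)=12, d(PZ,T)=7, d(PZ,XY)=69/4
iteration 3: select D,XY (d=29/2, Q=-221/4); attach at lengths (63/16, 169/16); label the merged cluster DXY
  updated: d(DXY,PZ)=59/8, d(DXY,T)=23/4
iteration 4: select DXY,PZ (d=59/8, Q=-161/8); attach at lengths (49/16, 69/16); label the merged cluster DPXYZ
  updated: d(DPXYZ,T)=43/16
iteration 5: select DPXYZ,T (d=43/16); attach at lengths (43/32, 43/32); label the merged cluster DPTXYZ
final tree: (((D:63/16,(X:-1/4,Y:9/4):169/16):49/16,(P:5/12,Z:7/12):69/16):43/32,T:43/32)
total length: 441/16

D,XY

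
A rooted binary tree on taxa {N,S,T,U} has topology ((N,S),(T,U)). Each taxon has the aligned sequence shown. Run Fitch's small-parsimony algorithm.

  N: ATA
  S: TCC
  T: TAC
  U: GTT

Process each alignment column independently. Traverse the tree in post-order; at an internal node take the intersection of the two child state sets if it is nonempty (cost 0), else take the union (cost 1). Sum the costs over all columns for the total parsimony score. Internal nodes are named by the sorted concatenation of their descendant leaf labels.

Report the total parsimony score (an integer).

NS@0: {A} ∪ {T} = {A,T} (union, +1)
TU@0: {T} ∪ {G} = {G,T} (union, +1)
NSTU@0: {A,T} ∩ {G,T} = {T} (intersection, +0)
NS@1: {T} ∪ {C} = {C,T} (union, +1)
TU@1: {A} ∪ {T} = {A,T} (union, +1)
NSTU@1: {C,T} ∩ {A,T} = {T} (intersection, +0)
NS@2: {A} ∪ {C} = {A,C} (union, +1)
TU@2: {C} ∪ {T} = {C,T} (union, +1)
NSTU@2: {A,C} ∩ {C,T} = {C} (intersection, +0)
per-site changes: [2, 2, 2]; total = 6

6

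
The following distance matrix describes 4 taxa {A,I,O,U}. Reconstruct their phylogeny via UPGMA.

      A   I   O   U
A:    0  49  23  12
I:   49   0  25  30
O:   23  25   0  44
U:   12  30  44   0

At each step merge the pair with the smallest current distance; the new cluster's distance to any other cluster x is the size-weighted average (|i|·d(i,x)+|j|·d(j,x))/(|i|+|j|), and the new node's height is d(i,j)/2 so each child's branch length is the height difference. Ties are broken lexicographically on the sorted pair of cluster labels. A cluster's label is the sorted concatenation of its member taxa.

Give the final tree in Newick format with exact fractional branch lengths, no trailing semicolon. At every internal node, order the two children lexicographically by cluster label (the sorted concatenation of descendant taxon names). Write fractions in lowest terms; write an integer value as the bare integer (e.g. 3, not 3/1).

1. join A+U (d=12) ⇒ AU; edges |A|=6, |U|=6
  updated: d(AU,I)=79/2, d(AU,O)=67/2
2. join I+O (d=25) ⇒ IO; edges |I|=25/2, |O|=25/2
  updated: d(AU,IO)=73/2
3. join AU+IO (d=73/2) ⇒ AIOU; edges |AU|=49/4, |IO|=23/4
final tree: ((A:6,U:6):49/4,(I:25/2,O:25/2):23/4)
total length: 55

((A:6,U:6):49/4,(I:25/2,O:25/2):23/4)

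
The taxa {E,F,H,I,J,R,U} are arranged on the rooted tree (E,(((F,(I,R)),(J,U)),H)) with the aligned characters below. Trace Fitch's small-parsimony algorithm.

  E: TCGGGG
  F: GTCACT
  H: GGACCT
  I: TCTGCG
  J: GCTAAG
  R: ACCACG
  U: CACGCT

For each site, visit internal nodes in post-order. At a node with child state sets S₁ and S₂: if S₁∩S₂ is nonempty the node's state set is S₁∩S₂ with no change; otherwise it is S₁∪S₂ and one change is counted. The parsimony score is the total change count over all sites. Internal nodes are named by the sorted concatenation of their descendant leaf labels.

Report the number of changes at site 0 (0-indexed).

4

site 0, node IR: I={T} ∪ R={A} → {A,T} (+1)
site 0, node FIR: F={G} ∪ IR={A,T} → {A,G,T} (+1)
site 0, node JU: J={G} ∪ U={C} → {C,G} (+1)
site 0, node FIJRU: FIR={A,G,T} ∩ JU={C,G} → {G} (+0)
site 0, node FHIJRU: FIJRU={G} ∩ H={G} → {G} (+0)
site 0, node EFHIJRU: E={T} ∪ FHIJRU={G} → {G,T} (+1)
site 1, node IR: I={C} ∩ R={C} → {C} (+0)
site 1, node FIR: F={T} ∪ IR={C} → {C,T} (+1)
site 1, node JU: J={C} ∪ U={A} → {A,C} (+1)
site 1, node FIJRU: FIR={C,T} ∩ JU={A,C} → {C} (+0)
site 1, node FHIJRU: FIJRU={C} ∪ H={G} → {C,G} (+1)
site 1, node EFHIJRU: E={C} ∩ FHIJRU={C,G} → {C} (+0)
site 2, node IR: I={T} ∪ R={C} → {C,T} (+1)
site 2, node FIR: F={C} ∩ IR={C,T} → {C} (+0)
site 2, node JU: J={T} ∪ U={C} → {C,T} (+1)
site 2, node FIJRU: FIR={C} ∩ JU={C,T} → {C} (+0)
site 2, node FHIJRU: FIJRU={C} ∪ H={A} → {A,C} (+1)
site 2, node EFHIJRU: E={G} ∪ FHIJRU={A,C} → {A,C,G} (+1)
site 3, node IR: I={G} ∪ R={A} → {A,G} (+1)
site 3, node FIR: F={A} ∩ IR={A,G} → {A} (+0)
site 3, node JU: J={A} ∪ U={G} → {A,G} (+1)
site 3, node FIJRU: FIR={A} ∩ JU={A,G} → {A} (+0)
site 3, node FHIJRU: FIJRU={A} ∪ H={C} → {A,C} (+1)
site 3, node EFHIJRU: E={G} ∪ FHIJRU={A,C} → {A,C,G} (+1)
site 4, node IR: I={C} ∩ R={C} → {C} (+0)
site 4, node FIR: F={C} ∩ IR={C} → {C} (+0)
site 4, node JU: J={A} ∪ U={C} → {A,C} (+1)
site 4, node FIJRU: FIR={C} ∩ JU={A,C} → {C} (+0)
site 4, node FHIJRU: FIJRU={C} ∩ H={C} → {C} (+0)
site 4, node EFHIJRU: E={G} ∪ FHIJRU={C} → {C,G} (+1)
site 5, node IR: I={G} ∩ R={G} → {G} (+0)
site 5, node FIR: F={T} ∪ IR={G} → {G,T} (+1)
site 5, node JU: J={G} ∪ U={T} → {G,T} (+1)
site 5, node FIJRU: FIR={G,T} ∩ JU={G,T} → {G,T} (+0)
site 5, node FHIJRU: FIJRU={G,T} ∩ H={T} → {T} (+0)
site 5, node EFHIJRU: E={G} ∪ FHIJRU={T} → {G,T} (+1)
per-site changes: [4, 3, 4, 4, 2, 3]; total = 20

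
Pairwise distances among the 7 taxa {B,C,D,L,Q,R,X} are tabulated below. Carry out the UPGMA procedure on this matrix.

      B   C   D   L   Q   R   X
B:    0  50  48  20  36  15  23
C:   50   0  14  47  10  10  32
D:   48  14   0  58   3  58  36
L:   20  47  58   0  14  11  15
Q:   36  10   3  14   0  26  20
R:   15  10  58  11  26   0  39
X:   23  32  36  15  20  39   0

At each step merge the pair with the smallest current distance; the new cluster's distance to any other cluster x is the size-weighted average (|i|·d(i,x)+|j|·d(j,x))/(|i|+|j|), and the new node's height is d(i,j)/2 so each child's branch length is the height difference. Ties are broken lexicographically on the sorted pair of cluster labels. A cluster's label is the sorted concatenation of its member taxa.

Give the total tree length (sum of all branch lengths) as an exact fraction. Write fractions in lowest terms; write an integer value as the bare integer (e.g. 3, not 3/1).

iteration 1: select D,Q (d=3); attach at lengths (3/2, 3/2); label the merged cluster DQ
  updated: d(B,DQ)=42, d(C,DQ)=12, d(DQ,L)=36, d(DQ,R)=42, d(DQ,X)=28
iteration 2: select C,R (d=10); attach at lengths (5, 5); label the merged cluster CR
  updated: d(B,CR)=65/2, d(CR,DQ)=27, d(CR,L)=29, d(CR,X)=71/2
iteration 3: select L,X (d=15); attach at lengths (15/2, 15/2); label the merged cluster LX
  updated: d(B,LX)=43/2, d(CR,LX)=129/4, d(DQ,LX)=32
iteration 4: select B,LX (d=43/2); attach at lengths (43/4, 13/4); label the merged cluster BLX
  updated: d(BLX,CR)=97/3, d(BLX,DQ)=106/3
iteration 5: select CR,DQ (d=27); attach at lengths (17/2, 12); label the merged cluster CDQR
  updated: d(BLX,CDQR)=203/6
iteration 6: select BLX,CDQR (d=203/6); attach at lengths (37/6, 41/12); label the merged cluster BCDLQRX
final tree: ((B:43/4,(L:15/2,X:15/2):13/4):37/6,((C:5,R:5):17/2,(D:3/2,Q:3/2):12):41/12)
total length: 865/12

865/12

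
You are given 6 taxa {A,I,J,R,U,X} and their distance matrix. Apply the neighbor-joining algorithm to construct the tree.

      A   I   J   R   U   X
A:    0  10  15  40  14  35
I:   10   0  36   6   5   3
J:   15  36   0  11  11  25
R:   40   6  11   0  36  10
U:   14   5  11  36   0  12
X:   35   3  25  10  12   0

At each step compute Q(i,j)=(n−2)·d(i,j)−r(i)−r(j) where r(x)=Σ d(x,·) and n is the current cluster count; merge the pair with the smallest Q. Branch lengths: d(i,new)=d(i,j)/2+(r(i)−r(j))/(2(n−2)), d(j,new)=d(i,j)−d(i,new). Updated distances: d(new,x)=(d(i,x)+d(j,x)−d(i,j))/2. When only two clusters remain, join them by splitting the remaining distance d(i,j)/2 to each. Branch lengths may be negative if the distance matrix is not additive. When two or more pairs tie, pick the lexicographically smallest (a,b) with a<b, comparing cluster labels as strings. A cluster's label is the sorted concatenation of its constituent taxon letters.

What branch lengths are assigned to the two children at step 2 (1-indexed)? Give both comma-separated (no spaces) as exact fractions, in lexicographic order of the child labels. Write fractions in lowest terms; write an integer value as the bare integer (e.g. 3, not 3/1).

83/12,61/12

step 1: merge (J,R) at d=11, Q=-157; branch lengths J→39/8, R→49/8; new cluster JR
  updated: d(A,JR)=22, d(I,JR)=31/2, d(JR,U)=18, d(JR,X)=12
step 2: merge (JR,X) at d=12, Q=-187/2; branch lengths JR→83/12, X→61/12; new cluster JRX
  updated: d(A,JRX)=45/2, d(I,JRX)=13/4, d(JRX,U)=9
step 3: merge (A,U) at d=14, Q=-93/2; branch lengths A→93/8, U→19/8; new cluster AU
  updated: d(AU,I)=1/2, d(AU,JRX)=35/4
step 4: merge (AU,I) at d=1/2, Q=-25/2; branch lengths AU→3, I→-5/2; new cluster AIU
  updated: d(AIU,JRX)=23/4
step 5: merge (AIU,JRX) at d=23/4; branch lengths AIU→23/8, JRX→23/8; new cluster AIJRUX
final tree: (((A:93/8,U:19/8):3,I:-5/2):23/8,((J:39/8,R:49/8):83/12,X:61/12):23/8)
total length: 173/4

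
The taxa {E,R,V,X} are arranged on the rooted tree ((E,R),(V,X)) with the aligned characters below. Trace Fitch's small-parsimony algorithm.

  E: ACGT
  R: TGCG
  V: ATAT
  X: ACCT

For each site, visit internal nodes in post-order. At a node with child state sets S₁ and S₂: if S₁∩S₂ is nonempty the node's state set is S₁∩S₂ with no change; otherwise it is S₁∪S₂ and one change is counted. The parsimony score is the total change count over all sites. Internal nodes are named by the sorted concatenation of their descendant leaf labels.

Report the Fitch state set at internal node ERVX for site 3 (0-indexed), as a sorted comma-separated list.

ER@0: {A} ∪ {T} = {A,T} (union, +1)
VX@0: {A} ∩ {A} = {A} (intersection, +0)
ERVX@0: {A,T} ∩ {A} = {A} (intersection, +0)
ER@1: {C} ∪ {G} = {C,G} (union, +1)
VX@1: {T} ∪ {C} = {C,T} (union, +1)
ERVX@1: {C,G} ∩ {C,T} = {C} (intersection, +0)
ER@2: {G} ∪ {C} = {C,G} (union, +1)
VX@2: {A} ∪ {C} = {A,C} (union, +1)
ERVX@2: {C,G} ∩ {A,C} = {C} (intersection, +0)
ER@3: {T} ∪ {G} = {G,T} (union, +1)
VX@3: {T} ∩ {T} = {T} (intersection, +0)
ERVX@3: {G,T} ∩ {T} = {T} (intersection, +0)
per-site changes: [1, 2, 2, 1]; total = 6

T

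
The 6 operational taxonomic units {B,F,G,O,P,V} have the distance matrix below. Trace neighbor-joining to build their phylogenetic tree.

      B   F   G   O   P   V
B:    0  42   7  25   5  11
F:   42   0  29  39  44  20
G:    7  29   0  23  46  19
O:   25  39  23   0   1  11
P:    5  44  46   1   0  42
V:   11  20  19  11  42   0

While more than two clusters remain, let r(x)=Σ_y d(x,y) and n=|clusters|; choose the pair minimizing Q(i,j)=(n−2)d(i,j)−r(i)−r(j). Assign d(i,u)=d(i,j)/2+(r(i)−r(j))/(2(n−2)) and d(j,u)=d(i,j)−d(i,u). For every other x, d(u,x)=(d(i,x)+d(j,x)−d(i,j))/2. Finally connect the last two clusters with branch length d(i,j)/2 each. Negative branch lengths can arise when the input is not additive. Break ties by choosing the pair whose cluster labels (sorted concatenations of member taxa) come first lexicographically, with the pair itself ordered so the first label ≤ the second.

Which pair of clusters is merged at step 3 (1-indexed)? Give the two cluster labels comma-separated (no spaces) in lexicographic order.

B,OP

step 1: merge (O,P) at d=1, Q=-233; branch lengths O→-35/8, P→43/8; new cluster OP
  updated: d(B,OP)=29/2, d(F,OP)=41, d(G,OP)=34, d(OP,V)=26
step 2: merge (F,V) at d=20, Q=-148; branch lengths F→58/3, V→2/3; new cluster FV
  updated: d(B,FV)=33/2, d(FV,G)=14, d(FV,OP)=47/2
step 3: merge (B,OP) at d=29/2, Q=-81; branch lengths B→-5/4, OP→63/4; new cluster BOP
  updated: d(BOP,FV)=51/4, d(BOP,G)=53/4
step 4: merge (BOP,FV) at d=51/4, Q=-40; branch lengths BOP→6, FV→27/4; new cluster BFOPV
  updated: d(BFOPV,G)=29/4
step 5: merge (BFOPV,G) at d=29/4; branch lengths BFOPV→29/8, G→29/8; new cluster BFGOPV
final tree: (((B:-5/4,(O:-35/8,P:43/8):63/4):6,(F:58/3,V:2/3):27/4):29/8,G:29/8)
total length: 111/2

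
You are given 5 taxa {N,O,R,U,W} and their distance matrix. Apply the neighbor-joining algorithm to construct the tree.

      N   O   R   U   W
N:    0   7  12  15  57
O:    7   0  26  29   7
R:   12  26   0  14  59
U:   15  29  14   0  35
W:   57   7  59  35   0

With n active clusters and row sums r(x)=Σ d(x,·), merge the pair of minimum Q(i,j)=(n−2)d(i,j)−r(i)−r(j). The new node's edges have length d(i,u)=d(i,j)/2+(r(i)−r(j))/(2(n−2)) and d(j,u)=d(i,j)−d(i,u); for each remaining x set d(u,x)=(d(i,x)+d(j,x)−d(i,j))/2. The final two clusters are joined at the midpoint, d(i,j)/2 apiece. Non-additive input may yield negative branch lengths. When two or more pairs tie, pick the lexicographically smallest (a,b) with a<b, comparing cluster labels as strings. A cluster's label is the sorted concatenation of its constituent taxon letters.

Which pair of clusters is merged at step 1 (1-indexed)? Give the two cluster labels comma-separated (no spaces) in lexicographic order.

O,W

iteration 1: select O,W (d=7, Q=-206); attach at lengths (-34/3, 55/3); label the merged cluster OW
  updated: d(N,OW)=57/2, d(OW,R)=39, d(OW,U)=57/2
iteration 2: select N,R (d=12, Q=-193/2); attach at lengths (29/8, 67/8); label the merged cluster NR
  updated: d(NR,OW)=111/4, d(NR,U)=17/2
iteration 3: select NR,OW (d=111/4, Q=-259/4); attach at lengths (31/8, 191/8); label the merged cluster NORW
  updated: d(NORW,U)=37/8
iteration 4: select NORW,U (d=37/8); attach at lengths (37/16, 37/16); label the merged cluster NORUW
final tree: (((N:29/8,R:67/8):31/8,(O:-34/3,W:55/3):191/8):37/16,U:37/16)
total length: 411/8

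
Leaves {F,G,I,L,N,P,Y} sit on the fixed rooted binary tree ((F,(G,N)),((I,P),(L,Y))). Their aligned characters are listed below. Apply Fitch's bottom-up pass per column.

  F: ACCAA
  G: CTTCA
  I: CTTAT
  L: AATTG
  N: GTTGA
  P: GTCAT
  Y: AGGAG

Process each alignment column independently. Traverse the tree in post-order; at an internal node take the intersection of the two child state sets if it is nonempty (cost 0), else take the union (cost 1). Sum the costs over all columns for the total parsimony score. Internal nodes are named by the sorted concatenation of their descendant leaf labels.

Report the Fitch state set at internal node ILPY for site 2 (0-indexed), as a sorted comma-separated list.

GN@0: {C} ∪ {G} = {C,G} (union, +1)
FGN@0: {A} ∪ {C,G} = {A,C,G} (union, +1)
IP@0: {C} ∪ {G} = {C,G} (union, +1)
LY@0: {A} ∩ {A} = {A} (intersection, +0)
ILPY@0: {C,G} ∪ {A} = {A,C,G} (union, +1)
FGILNPY@0: {A,C,G} ∩ {A,C,G} = {A,C,G} (intersection, +0)
GN@1: {T} ∩ {T} = {T} (intersection, +0)
FGN@1: {C} ∪ {T} = {C,T} (union, +1)
IP@1: {T} ∩ {T} = {T} (intersection, +0)
LY@1: {A} ∪ {G} = {A,G} (union, +1)
ILPY@1: {T} ∪ {A,G} = {A,G,T} (union, +1)
FGILNPY@1: {C,T} ∩ {A,G,T} = {T} (intersection, +0)
GN@2: {T} ∩ {T} = {T} (intersection, +0)
FGN@2: {C} ∪ {T} = {C,T} (union, +1)
IP@2: {T} ∪ {C} = {C,T} (union, +1)
LY@2: {T} ∪ {G} = {G,T} (union, +1)
ILPY@2: {C,T} ∩ {G,T} = {T} (intersection, +0)
FGILNPY@2: {C,T} ∩ {T} = {T} (intersection, +0)
GN@3: {C} ∪ {G} = {C,G} (union, +1)
FGN@3: {A} ∪ {C,G} = {A,C,G} (union, +1)
IP@3: {A} ∩ {A} = {A} (intersection, +0)
LY@3: {T} ∪ {A} = {A,T} (union, +1)
ILPY@3: {A} ∩ {A,T} = {A} (intersection, +0)
FGILNPY@3: {A,C,G} ∩ {A} = {A} (intersection, +0)
GN@4: {A} ∩ {A} = {A} (intersection, +0)
FGN@4: {A} ∩ {A} = {A} (intersection, +0)
IP@4: {T} ∩ {T} = {T} (intersection, +0)
LY@4: {G} ∩ {G} = {G} (intersection, +0)
ILPY@4: {T} ∪ {G} = {G,T} (union, +1)
FGILNPY@4: {A} ∪ {G,T} = {A,G,T} (union, +1)
per-site changes: [4, 3, 3, 3, 2]; total = 15

T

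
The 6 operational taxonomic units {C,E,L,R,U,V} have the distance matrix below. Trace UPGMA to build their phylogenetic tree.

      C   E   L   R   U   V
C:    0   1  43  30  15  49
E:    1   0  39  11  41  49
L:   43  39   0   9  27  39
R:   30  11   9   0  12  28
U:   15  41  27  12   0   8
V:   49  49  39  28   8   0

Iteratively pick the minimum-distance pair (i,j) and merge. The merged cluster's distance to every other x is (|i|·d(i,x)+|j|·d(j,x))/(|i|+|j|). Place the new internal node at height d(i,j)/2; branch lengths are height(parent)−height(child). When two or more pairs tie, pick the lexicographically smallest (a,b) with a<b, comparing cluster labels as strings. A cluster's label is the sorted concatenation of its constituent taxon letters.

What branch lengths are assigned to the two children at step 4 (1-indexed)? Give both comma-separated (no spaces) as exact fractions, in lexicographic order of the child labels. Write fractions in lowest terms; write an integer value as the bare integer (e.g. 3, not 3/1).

step 1: merge (C,E) at d=1; branch lengths C→1/2, E→1/2; new cluster CE
  updated: d(CE,L)=41, d(CE,R)=41/2, d(CE,U)=28, d(CE,V)=49
step 2: merge (U,V) at d=8; branch lengths U→4, V→4; new cluster UV
  updated: d(CE,UV)=77/2, d(L,UV)=33, d(R,UV)=20
step 3: merge (L,R) at d=9; branch lengths L→9/2, R→9/2; new cluster LR
  updated: d(CE,LR)=123/4, d(LR,UV)=53/2
step 4: merge (LR,UV) at d=53/2; branch lengths LR→35/4, UV→37/4; new cluster LRUV
  updated: d(CE,LRUV)=277/8
step 5: merge (CE,LRUV) at d=277/8; branch lengths CE→269/16, LRUV→65/16; new cluster CELRUV
final tree: ((C:1/2,E:1/2):269/16,((L:9/2,R:9/2):35/4,(U:4,V:4):37/4):65/16)
total length: 455/8

35/4,37/4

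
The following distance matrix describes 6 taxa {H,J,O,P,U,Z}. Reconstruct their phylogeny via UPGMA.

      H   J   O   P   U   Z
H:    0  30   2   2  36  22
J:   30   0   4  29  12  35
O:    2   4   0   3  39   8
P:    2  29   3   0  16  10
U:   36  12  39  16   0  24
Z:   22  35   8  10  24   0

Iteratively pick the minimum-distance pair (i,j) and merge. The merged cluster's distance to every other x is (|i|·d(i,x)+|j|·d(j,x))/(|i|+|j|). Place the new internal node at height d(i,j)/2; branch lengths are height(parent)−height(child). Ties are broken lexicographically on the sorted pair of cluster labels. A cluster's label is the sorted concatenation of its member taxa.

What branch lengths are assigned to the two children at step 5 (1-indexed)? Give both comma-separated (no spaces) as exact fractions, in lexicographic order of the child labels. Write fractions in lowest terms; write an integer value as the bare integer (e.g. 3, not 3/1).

step 1: merge (H,O) at d=2; branch lengths H→1, O→1; new cluster HO
  updated: d(HO,J)=17, d(HO,P)=5/2, d(HO,U)=75/2, d(HO,Z)=15
step 2: merge (HO,P) at d=5/2; branch lengths HO→1/4, P→5/4; new cluster HOP
  updated: d(HOP,J)=21, d(HOP,U)=91/3, d(HOP,Z)=40/3
step 3: merge (J,U) at d=12; branch lengths J→6, U→6; new cluster JU
  updated: d(HOP,JU)=77/3, d(JU,Z)=59/2
step 4: merge (HOP,Z) at d=40/3; branch lengths HOP→65/12, Z→20/3; new cluster HOPZ
  updated: d(HOPZ,JU)=213/8
step 5: merge (HOPZ,JU) at d=213/8; branch lengths HOPZ→319/48, JU→117/16; new cluster HJOPUZ
final tree: ((((H:1,O:1):1/4,P:5/4):65/12,Z:20/3):319/48,(J:6,U:6):117/16)
total length: 997/24

319/48,117/16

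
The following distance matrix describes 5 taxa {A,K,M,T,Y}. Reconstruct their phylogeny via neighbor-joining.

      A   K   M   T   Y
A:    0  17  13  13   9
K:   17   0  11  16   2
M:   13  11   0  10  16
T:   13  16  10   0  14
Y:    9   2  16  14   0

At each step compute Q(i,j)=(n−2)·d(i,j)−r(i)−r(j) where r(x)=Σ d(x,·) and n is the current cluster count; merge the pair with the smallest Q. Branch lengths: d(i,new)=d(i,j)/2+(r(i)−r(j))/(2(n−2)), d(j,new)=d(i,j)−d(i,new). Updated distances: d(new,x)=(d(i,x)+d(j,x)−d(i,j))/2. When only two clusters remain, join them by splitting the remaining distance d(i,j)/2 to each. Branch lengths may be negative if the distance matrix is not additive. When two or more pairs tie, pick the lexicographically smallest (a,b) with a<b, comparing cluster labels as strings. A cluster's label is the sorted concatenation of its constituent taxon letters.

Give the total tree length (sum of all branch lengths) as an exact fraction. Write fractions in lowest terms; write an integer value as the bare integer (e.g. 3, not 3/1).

209/8

1. join K+Y (d=2, Q=-81) ⇒ KY; edges |K|=11/6, |Y|=1/6
  updated: d(A,KY)=12, d(KY,M)=25/2, d(KY,T)=14
2. join A+KY (d=12, Q=-105/2) ⇒ AKY; edges |A|=47/8, |KY|=49/8
  updated: d(AKY,M)=27/4, d(AKY,T)=15/2
3. join AKY+M (d=27/4, Q=-97/4) ⇒ AKMY; edges |AKY|=17/8, |M|=37/8
  updated: d(AKMY,T)=43/8
4. join AKMY+T (d=43/8) ⇒ AKMTY; edges |AKMY|=43/16, |T|=43/16
final tree: (((A:47/8,(K:11/6,Y:1/6):49/8):17/8,M:37/8):43/16,T:43/16)
total length: 209/8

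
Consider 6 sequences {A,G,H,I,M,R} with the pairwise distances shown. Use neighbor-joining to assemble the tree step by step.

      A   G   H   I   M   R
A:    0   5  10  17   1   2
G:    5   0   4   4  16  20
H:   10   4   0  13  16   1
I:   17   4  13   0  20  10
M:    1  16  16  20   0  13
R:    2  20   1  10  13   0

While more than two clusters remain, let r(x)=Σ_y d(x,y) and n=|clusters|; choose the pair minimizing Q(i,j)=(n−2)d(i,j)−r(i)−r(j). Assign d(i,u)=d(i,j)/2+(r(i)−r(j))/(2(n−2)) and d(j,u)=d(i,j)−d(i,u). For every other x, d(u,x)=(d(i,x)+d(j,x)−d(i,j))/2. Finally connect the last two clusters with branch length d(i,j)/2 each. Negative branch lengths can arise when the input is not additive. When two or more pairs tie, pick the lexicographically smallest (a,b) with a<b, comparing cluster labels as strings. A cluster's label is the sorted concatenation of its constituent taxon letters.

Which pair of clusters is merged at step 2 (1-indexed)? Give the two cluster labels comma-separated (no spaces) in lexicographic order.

G,I

1. join A+M (d=1, Q=-97) ⇒ AM; edges |A|=-27/8, |M|=35/8
  updated: d(AM,G)=10, d(AM,H)=25/2, d(AM,I)=18, d(AM,R)=7
2. join G+I (d=4, Q=-71) ⇒ GI; edges |G|=5/6, |I|=19/6
  updated: d(AM,GI)=12, d(GI,H)=13/2, d(GI,R)=13
3. join AM+GI (d=12, Q=-39) ⇒ AGIM; edges |AM|=6, |GI|=6
  updated: d(AGIM,H)=7/2, d(AGIM,R)=4
4. join AGIM+H (d=7/2, Q=-17/2) ⇒ AGHIM; edges |AGIM|=13/4, |H|=1/4
  updated: d(AGHIM,R)=3/4
5. join AGHIM+R (d=3/4) ⇒ AGHIMR; edges |AGHIM|=3/8, |R|=3/8
final tree: ((((A:-27/8,M:35/8):6,(G:5/6,I:19/6):6):13/4,H:1/4):3/8,R:3/8)
total length: 85/4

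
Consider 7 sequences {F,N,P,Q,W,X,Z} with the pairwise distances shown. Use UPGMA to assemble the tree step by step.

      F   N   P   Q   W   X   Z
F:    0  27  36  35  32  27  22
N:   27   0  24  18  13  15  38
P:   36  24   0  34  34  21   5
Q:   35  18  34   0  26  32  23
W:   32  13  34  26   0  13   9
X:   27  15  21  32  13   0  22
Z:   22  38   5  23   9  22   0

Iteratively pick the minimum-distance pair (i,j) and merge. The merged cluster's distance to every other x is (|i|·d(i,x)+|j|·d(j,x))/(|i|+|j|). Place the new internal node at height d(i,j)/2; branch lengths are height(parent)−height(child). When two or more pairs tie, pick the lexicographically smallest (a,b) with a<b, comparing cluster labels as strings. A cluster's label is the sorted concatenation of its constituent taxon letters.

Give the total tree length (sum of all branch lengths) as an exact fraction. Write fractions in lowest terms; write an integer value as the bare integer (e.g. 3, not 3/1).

1072/15

step 1: merge (P,Z) at d=5; branch lengths P→5/2, Z→5/2; new cluster PZ
  updated: d(F,PZ)=29, d(N,PZ)=31, d(PZ,Q)=57/2, d(PZ,W)=43/2, d(PZ,X)=43/2
step 2: merge (N,W) at d=13; branch lengths N→13/2, W→13/2; new cluster NW
  updated: d(F,NW)=59/2, d(NW,PZ)=105/4, d(NW,Q)=22, d(NW,X)=14
step 3: merge (NW,X) at d=14; branch lengths NW→1/2, X→7; new cluster NWX
  updated: d(F,NWX)=86/3, d(NWX,PZ)=74/3, d(NWX,Q)=76/3
step 4: merge (NWX,PZ) at d=74/3; branch lengths NWX→16/3, PZ→59/6; new cluster NPWXZ
  updated: d(F,NPWXZ)=144/5, d(NPWXZ,Q)=133/5
step 5: merge (NPWXZ,Q) at d=133/5; branch lengths NPWXZ→29/30, Q→133/10; new cluster NPQWXZ
  updated: d(F,NPQWXZ)=179/6
step 6: merge (F,NPQWXZ) at d=179/6; branch lengths F→179/12, NPQWXZ→97/60; new cluster FNPQWXZ
final tree: (F:179/12,((((N:13/2,W:13/2):1/2,X:7):16/3,(P:5/2,Z:5/2):59/6):29/30,Q:133/10):97/60)
total length: 1072/15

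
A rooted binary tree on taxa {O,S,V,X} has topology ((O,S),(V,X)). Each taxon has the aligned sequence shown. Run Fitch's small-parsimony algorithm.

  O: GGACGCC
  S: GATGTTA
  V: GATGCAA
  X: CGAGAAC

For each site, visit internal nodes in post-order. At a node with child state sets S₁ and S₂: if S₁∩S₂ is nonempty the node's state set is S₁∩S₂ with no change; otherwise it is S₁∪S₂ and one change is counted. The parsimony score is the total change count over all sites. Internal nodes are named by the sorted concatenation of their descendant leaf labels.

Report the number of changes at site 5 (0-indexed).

2

site 0, node OS: O={G} ∩ S={G} → {G} (+0)
site 0, node VX: V={G} ∪ X={C} → {C,G} (+1)
site 0, node OSVX: OS={G} ∩ VX={C,G} → {G} (+0)
site 1, node OS: O={G} ∪ S={A} → {A,G} (+1)
site 1, node VX: V={A} ∪ X={G} → {A,G} (+1)
site 1, node OSVX: OS={A,G} ∩ VX={A,G} → {A,G} (+0)
site 2, node OS: O={A} ∪ S={T} → {A,T} (+1)
site 2, node VX: V={T} ∪ X={A} → {A,T} (+1)
site 2, node OSVX: OS={A,T} ∩ VX={A,T} → {A,T} (+0)
site 3, node OS: O={C} ∪ S={G} → {C,G} (+1)
site 3, node VX: V={G} ∩ X={G} → {G} (+0)
site 3, node OSVX: OS={C,G} ∩ VX={G} → {G} (+0)
site 4, node OS: O={G} ∪ S={T} → {G,T} (+1)
site 4, node VX: V={C} ∪ X={A} → {A,C} (+1)
site 4, node OSVX: OS={G,T} ∪ VX={A,C} → {A,C,G,T} (+1)
site 5, node OS: O={C} ∪ S={T} → {C,T} (+1)
site 5, node VX: V={A} ∩ X={A} → {A} (+0)
site 5, node OSVX: OS={C,T} ∪ VX={A} → {A,C,T} (+1)
site 6, node OS: O={C} ∪ S={A} → {A,C} (+1)
site 6, node VX: V={A} ∪ X={C} → {A,C} (+1)
site 6, node OSVX: OS={A,C} ∩ VX={A,C} → {A,C} (+0)
per-site changes: [1, 2, 2, 1, 3, 2, 2]; total = 13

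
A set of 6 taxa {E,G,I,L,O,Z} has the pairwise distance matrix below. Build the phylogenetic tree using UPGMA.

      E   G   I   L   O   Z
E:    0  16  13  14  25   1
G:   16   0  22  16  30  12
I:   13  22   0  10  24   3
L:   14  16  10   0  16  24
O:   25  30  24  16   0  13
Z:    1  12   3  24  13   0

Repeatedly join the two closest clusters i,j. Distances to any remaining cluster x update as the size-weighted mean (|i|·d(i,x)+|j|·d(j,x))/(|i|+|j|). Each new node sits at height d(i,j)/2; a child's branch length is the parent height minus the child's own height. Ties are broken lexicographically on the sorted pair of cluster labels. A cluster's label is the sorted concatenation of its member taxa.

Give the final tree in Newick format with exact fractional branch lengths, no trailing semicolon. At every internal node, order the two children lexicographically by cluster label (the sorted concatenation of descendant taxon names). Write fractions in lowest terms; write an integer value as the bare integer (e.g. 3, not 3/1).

(((((E:1/2,Z:1/2):7/2,I:4):4,L:8):1/4,G:33/4):51/20,O:54/5)

1. join E+Z (d=1) ⇒ EZ; edges |E|=1/2, |Z|=1/2
  updated: d(EZ,G)=14, d(EZ,I)=8, d(EZ,L)=19, d(EZ,O)=19
2. join EZ+I (d=8) ⇒ EIZ; edges |EZ|=7/2, |I|=4
  updated: d(EIZ,G)=50/3, d(EIZ,L)=16, d(EIZ,O)=62/3
3. join EIZ+L (d=16) ⇒ EILZ; edges |EIZ|=4, |L|=8
  updated: d(EILZ,G)=33/2, d(EILZ,O)=39/2
4. join EILZ+G (d=33/2) ⇒ EGILZ; edges |EILZ|=1/4, |G|=33/4
  updated: d(EGILZ,O)=108/5
5. join EGILZ+O (d=108/5) ⇒ EGILOZ; edges |EGILZ|=51/20, |O|=54/5
final tree: (((((E:1/2,Z:1/2):7/2,I:4):4,L:8):1/4,G:33/4):51/20,O:54/5)
total length: 847/20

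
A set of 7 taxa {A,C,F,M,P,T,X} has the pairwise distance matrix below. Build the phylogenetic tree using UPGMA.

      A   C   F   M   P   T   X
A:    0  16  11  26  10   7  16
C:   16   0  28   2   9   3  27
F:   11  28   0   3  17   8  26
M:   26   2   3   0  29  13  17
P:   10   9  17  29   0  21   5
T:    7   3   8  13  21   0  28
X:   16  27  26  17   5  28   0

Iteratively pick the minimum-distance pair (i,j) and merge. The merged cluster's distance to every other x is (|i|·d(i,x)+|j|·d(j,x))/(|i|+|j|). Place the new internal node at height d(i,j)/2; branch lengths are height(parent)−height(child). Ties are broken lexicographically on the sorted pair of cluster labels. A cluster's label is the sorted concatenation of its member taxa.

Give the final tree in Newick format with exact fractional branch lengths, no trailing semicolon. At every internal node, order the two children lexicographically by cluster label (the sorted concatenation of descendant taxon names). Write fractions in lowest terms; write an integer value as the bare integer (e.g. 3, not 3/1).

step 1: merge (C,M) at d=2; branch lengths C→1, M→1; new cluster CM
  updated: d(A,CM)=21, d(CM,F)=31/2, d(CM,P)=19, d(CM,T)=8, d(CM,X)=22
step 2: merge (P,X) at d=5; branch lengths P→5/2, X→5/2; new cluster PX
  updated: d(A,PX)=13, d(CM,PX)=41/2, d(F,PX)=43/2, d(PX,T)=49/2
step 3: merge (A,T) at d=7; branch lengths A→7/2, T→7/2; new cluster AT
  updated: d(AT,CM)=29/2, d(AT,F)=19/2, d(AT,PX)=75/4
step 4: merge (AT,F) at d=19/2; branch lengths AT→5/4, F→19/4; new cluster AFT
  updated: d(AFT,CM)=89/6, d(AFT,PX)=59/3
step 5: merge (AFT,CM) at d=89/6; branch lengths AFT→8/3, CM→77/12; new cluster ACFMT
  updated: d(ACFMT,PX)=20
step 6: merge (ACFMT,PX) at d=20; branch lengths ACFMT→31/12, PX→15/2; new cluster ACFMPTX
final tree: ((((A:7/2,T:7/2):5/4,F:19/4):8/3,(C:1,M:1):77/12):31/12,(P:5/2,X:5/2):15/2)
total length: 235/6

((((A:7/2,T:7/2):5/4,F:19/4):8/3,(C:1,M:1):77/12):31/12,(P:5/2,X:5/2):15/2)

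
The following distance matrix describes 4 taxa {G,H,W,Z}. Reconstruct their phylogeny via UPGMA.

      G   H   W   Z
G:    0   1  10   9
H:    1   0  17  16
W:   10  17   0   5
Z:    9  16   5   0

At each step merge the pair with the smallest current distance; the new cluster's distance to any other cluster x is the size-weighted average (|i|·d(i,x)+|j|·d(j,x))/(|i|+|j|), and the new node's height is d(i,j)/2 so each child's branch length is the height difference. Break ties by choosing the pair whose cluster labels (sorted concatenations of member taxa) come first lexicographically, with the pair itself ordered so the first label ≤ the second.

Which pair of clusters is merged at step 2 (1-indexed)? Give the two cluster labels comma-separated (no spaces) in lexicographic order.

W,Z

step 1: merge (G,H) at d=1; branch lengths G→1/2, H→1/2; new cluster GH
  updated: d(GH,W)=27/2, d(GH,Z)=25/2
step 2: merge (W,Z) at d=5; branch lengths W→5/2, Z→5/2; new cluster WZ
  updated: d(GH,WZ)=13
step 3: merge (GH,WZ) at d=13; branch lengths GH→6, WZ→4; new cluster GHWZ
final tree: ((G:1/2,H:1/2):6,(W:5/2,Z:5/2):4)
total length: 16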